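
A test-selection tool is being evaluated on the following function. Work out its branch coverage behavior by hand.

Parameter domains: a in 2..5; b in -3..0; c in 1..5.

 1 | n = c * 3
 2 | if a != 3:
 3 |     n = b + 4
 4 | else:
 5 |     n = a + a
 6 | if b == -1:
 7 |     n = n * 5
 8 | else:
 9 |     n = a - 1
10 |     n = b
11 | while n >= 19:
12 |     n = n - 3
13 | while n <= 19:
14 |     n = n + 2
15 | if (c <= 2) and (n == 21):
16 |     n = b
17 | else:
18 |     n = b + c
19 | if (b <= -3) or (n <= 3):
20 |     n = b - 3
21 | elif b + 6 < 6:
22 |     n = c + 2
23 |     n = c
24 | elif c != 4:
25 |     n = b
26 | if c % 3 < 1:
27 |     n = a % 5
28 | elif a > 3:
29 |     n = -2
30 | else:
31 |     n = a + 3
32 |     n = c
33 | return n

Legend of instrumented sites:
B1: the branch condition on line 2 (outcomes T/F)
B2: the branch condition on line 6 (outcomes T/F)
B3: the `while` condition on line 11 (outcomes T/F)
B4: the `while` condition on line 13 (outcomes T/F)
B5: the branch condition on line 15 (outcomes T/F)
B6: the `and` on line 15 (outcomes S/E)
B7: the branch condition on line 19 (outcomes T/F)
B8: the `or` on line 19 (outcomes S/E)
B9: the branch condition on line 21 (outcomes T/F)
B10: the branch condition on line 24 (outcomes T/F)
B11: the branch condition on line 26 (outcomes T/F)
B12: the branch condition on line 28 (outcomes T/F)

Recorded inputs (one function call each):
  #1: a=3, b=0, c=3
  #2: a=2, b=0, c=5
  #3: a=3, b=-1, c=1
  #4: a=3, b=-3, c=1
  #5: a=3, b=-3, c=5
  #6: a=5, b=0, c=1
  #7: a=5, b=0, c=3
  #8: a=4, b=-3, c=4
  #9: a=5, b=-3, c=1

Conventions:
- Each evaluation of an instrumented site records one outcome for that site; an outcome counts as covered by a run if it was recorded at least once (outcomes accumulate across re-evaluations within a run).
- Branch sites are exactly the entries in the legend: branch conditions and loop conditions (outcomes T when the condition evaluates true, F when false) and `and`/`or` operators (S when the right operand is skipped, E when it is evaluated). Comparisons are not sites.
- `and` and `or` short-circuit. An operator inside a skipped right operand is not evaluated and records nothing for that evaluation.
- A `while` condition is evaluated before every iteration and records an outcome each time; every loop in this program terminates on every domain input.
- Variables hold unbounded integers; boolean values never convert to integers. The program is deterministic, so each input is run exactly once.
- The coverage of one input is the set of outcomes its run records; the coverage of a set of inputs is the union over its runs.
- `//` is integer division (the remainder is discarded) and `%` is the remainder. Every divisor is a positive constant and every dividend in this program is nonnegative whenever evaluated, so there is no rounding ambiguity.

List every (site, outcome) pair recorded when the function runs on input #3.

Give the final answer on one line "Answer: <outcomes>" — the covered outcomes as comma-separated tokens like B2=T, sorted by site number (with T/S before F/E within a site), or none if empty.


Tracing the run of input #3 (a=3, b=-1, c=1):
  B1->F, B2->T, B3->T, B3->T, B3->T, B3->T, B3->F, B4->T, B4->F, B6->E
  B5->F, B8->E, B7->T, B11->F, B12->F
collecting distinct outcomes: B1=F, B2=T, B3=T, B3=F, B4=T, B4=F, B5=F, B6=E, B7=T, B8=E, B11=F, B12=F
Answer: B1=F, B2=T, B3=T, B3=F, B4=T, B4=F, B5=F, B6=E, B7=T, B8=E, B11=F, B12=F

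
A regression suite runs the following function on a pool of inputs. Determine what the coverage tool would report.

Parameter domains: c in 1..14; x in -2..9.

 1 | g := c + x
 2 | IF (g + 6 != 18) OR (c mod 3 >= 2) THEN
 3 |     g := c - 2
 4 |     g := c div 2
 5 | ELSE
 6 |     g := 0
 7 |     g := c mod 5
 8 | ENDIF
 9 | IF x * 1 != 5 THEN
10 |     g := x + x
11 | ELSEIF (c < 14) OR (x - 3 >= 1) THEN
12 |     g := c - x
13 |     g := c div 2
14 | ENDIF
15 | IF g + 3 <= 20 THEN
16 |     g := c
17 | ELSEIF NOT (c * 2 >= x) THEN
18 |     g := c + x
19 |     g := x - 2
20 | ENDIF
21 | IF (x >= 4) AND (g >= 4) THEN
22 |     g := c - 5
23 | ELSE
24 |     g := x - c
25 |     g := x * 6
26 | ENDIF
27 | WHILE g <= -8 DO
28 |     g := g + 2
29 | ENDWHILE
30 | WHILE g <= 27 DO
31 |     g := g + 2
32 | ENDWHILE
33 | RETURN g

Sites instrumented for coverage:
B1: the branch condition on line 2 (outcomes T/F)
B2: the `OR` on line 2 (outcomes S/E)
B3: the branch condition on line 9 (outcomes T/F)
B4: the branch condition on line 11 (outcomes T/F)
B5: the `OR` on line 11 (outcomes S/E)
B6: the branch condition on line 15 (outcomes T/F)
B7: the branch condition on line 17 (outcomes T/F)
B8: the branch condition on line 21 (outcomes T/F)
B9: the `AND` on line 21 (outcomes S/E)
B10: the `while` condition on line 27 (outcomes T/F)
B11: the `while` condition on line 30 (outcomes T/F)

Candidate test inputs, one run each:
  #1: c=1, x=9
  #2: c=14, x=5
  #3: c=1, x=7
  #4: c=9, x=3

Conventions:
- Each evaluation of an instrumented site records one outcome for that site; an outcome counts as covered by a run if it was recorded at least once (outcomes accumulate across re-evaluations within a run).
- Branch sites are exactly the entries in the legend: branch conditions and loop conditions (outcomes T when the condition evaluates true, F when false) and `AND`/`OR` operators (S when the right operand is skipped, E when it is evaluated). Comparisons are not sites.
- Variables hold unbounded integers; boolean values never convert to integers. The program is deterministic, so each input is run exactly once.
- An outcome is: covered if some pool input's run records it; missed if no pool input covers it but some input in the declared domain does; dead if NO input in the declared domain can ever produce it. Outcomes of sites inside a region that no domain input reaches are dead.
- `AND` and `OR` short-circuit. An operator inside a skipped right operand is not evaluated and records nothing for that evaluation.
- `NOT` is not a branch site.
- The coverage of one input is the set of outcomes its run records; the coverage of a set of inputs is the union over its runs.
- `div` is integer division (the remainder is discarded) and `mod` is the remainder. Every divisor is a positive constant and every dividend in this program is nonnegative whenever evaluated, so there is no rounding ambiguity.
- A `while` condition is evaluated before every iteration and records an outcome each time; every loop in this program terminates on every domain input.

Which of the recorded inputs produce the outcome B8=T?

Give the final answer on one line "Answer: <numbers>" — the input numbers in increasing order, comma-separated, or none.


input #1 (c=1, x=9): hits B8=T
input #2 (c=14, x=5): hits B8=T
input #3 (c=1, x=7): never hits B8=T
input #4 (c=9, x=3): never hits B8=T
Answer: 1, 2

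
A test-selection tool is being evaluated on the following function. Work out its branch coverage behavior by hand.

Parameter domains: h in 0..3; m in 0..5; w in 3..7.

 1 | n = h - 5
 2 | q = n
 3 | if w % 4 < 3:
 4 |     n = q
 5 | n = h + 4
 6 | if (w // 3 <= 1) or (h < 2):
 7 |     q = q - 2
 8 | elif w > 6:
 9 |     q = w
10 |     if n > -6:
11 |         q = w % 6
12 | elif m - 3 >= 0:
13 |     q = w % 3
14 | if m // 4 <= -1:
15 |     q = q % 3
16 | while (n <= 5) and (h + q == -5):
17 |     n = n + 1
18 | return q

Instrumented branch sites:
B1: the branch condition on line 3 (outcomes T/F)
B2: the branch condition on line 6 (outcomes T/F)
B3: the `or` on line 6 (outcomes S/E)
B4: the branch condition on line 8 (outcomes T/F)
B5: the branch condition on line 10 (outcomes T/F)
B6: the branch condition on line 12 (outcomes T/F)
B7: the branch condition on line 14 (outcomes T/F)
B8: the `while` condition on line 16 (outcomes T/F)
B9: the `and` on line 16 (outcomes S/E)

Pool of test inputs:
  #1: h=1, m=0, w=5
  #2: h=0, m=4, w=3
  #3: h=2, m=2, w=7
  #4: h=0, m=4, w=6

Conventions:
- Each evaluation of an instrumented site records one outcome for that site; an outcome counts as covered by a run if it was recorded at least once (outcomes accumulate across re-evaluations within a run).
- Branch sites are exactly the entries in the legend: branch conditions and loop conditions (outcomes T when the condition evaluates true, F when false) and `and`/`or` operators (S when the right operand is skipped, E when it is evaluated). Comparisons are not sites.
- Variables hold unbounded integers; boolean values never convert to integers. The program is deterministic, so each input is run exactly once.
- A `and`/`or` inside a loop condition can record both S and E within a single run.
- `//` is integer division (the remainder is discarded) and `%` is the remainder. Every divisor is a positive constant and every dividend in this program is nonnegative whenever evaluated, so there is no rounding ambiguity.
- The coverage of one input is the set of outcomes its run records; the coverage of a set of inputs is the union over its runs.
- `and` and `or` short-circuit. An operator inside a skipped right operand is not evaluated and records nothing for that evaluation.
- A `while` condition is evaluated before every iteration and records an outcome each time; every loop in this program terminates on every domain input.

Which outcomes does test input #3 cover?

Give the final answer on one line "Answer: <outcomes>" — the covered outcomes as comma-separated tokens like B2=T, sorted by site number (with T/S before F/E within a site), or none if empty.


Simulating input #3 (h=2, m=2, w=7) step by step:
  B1->F, B3->E, B2->F, B4->T, B5->T, B7->F, B9->S, B8->F
deduplicating events, the covered set is: B1=F, B2=F, B3=E, B4=T, B5=T, B7=F, B8=F, B9=S
Answer: B1=F, B2=F, B3=E, B4=T, B5=T, B7=F, B8=F, B9=S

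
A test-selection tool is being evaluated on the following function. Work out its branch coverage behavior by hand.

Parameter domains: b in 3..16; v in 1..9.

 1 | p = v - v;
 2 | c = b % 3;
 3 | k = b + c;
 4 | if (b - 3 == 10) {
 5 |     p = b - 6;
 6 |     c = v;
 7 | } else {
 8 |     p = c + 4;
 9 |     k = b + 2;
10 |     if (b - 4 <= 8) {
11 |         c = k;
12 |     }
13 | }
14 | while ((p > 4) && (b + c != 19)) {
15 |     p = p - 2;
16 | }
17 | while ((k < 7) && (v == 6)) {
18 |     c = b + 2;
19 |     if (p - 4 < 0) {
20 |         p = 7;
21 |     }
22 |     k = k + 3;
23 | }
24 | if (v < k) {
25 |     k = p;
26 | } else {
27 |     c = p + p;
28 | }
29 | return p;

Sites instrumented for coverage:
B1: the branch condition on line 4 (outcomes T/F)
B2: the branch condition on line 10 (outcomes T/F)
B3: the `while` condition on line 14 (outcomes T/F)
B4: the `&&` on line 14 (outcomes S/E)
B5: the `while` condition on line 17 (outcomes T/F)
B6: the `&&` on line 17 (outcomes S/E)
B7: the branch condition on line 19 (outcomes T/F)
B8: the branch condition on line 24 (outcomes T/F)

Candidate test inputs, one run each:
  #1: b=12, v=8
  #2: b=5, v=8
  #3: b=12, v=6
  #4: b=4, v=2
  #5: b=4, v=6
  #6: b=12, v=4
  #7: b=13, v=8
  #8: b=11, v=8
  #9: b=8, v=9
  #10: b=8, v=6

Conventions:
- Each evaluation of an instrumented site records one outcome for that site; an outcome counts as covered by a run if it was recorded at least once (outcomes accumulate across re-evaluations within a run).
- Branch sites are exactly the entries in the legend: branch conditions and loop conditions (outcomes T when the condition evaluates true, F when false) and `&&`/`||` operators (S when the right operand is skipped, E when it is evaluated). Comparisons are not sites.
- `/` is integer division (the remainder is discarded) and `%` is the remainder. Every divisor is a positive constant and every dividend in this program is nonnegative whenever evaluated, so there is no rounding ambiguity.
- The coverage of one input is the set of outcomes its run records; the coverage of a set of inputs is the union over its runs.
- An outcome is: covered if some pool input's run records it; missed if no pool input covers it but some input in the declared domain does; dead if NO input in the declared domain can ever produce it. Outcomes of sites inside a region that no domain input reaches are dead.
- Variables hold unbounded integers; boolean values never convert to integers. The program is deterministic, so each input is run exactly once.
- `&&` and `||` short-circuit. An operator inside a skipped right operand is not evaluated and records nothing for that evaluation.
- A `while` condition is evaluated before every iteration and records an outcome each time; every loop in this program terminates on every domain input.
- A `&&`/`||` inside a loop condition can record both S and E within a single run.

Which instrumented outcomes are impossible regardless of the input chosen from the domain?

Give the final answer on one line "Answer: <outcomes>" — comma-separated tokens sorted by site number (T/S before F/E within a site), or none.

running all 126 domain inputs and tallying outcomes:
  reachable outcomes have witnesses, e.g. B1=T (e.g. b=13, v=1), B1=F (e.g. b=3, v=1), B2=T (e.g. b=3, v=1), B2=F (e.g. b=14, v=1)

Answer: none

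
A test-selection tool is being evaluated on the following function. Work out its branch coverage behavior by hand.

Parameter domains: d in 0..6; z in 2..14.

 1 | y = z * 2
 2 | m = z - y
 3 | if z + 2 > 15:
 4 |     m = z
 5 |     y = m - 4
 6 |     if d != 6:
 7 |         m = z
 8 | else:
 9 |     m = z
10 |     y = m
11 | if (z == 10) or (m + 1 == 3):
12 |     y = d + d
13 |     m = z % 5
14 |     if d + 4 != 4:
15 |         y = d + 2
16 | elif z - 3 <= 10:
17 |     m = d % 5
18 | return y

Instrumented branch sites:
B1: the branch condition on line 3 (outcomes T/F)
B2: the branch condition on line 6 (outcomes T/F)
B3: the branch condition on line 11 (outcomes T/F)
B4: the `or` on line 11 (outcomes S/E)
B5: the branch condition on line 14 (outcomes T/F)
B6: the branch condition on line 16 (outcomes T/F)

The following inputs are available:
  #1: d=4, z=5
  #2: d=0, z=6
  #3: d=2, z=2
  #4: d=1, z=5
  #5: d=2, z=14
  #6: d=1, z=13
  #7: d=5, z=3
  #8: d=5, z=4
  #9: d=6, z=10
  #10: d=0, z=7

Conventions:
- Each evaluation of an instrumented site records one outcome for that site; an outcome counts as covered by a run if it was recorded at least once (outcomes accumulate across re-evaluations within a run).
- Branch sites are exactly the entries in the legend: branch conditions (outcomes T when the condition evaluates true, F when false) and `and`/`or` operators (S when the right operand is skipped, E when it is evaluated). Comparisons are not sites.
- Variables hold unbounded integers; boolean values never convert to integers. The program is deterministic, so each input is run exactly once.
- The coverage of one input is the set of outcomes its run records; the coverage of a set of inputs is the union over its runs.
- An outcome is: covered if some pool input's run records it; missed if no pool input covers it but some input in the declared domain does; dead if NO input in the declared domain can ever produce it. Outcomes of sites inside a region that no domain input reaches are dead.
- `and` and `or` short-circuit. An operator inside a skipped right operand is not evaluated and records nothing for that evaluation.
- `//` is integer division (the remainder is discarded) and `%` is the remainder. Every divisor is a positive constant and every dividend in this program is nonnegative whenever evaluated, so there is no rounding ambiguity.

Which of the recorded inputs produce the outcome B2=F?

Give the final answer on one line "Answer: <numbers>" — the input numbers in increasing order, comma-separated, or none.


input #1 (d=4, z=5): does not produce B2=F
input #2 (d=0, z=6): does not produce B2=F
input #3 (d=2, z=2): does not produce B2=F
input #4 (d=1, z=5): does not produce B2=F
input #5 (d=2, z=14): does not produce B2=F
input #6 (d=1, z=13): does not produce B2=F
input #7 (d=5, z=3): does not produce B2=F
input #8 (d=5, z=4): does not produce B2=F
input #9 (d=6, z=10): does not produce B2=F
input #10 (d=0, z=7): does not produce B2=F
Answer: none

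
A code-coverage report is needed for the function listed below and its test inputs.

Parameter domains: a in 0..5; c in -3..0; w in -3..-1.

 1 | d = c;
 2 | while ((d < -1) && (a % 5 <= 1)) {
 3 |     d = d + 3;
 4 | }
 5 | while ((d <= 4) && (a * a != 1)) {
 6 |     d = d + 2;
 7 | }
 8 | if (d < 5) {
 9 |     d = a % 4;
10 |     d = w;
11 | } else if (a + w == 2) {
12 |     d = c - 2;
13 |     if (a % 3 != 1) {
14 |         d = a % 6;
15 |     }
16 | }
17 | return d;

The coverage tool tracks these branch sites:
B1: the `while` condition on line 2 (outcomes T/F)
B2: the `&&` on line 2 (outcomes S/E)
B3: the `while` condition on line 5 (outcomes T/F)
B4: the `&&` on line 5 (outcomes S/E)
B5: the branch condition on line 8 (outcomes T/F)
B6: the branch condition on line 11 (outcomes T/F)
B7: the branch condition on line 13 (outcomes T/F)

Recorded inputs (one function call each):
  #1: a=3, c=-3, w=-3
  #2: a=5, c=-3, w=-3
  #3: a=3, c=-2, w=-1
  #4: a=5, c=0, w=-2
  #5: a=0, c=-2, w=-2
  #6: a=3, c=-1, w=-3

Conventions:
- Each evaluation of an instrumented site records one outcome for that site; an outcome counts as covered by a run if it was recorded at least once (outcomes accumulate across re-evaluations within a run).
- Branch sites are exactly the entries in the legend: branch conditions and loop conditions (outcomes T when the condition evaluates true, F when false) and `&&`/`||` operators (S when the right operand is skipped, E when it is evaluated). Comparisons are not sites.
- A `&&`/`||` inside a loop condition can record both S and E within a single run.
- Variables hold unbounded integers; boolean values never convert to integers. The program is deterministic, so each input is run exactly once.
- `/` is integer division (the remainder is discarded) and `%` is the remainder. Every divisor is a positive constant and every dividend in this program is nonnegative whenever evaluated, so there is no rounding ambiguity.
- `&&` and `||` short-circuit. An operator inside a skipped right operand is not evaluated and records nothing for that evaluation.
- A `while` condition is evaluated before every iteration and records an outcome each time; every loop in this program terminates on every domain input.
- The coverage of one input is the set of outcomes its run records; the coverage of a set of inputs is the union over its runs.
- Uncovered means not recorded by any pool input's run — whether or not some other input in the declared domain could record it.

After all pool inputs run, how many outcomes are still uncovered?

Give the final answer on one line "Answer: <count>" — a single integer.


test 1 (a=3, c=-3, w=-3) hits B1=F, B2=E, B3=T, B3=F, B4=S, B4=E, B5=F, B6=F
test 2 (a=5, c=-3, w=-3) hits B1=T, B1=F, B2=S, B2=E, B3=T, B3=F, B4=S, B4=E, B5=F, B6=T, B7=T
test 3 (a=3, c=-2, w=-1) hits B1=F, B2=E, B3=T, B3=F, B4=S, B4=E, B5=F, B6=T, B7=T
test 4 (a=5, c=0, w=-2) hits B1=F, B2=S, B3=T, B3=F, B4=S, B4=E, B5=F, B6=F
test 5 (a=0, c=-2, w=-2) hits B1=T, B1=F, B2=S, B2=E, B3=T, B3=F, B4=S, B4=E, B5=F, B6=F
test 6 (a=3, c=-1, w=-3) hits B1=F, B2=S, B3=T, B3=F, B4=S, B4=E, B5=F, B6=F
union over the pool: B1=T, B1=F, B2=S, B2=E, B3=T, B3=F, B4=S, B4=E, B5=F, B6=T, B6=F, B7=T
uncovered (2 of 14): B5=T, B7=F
Answer: 2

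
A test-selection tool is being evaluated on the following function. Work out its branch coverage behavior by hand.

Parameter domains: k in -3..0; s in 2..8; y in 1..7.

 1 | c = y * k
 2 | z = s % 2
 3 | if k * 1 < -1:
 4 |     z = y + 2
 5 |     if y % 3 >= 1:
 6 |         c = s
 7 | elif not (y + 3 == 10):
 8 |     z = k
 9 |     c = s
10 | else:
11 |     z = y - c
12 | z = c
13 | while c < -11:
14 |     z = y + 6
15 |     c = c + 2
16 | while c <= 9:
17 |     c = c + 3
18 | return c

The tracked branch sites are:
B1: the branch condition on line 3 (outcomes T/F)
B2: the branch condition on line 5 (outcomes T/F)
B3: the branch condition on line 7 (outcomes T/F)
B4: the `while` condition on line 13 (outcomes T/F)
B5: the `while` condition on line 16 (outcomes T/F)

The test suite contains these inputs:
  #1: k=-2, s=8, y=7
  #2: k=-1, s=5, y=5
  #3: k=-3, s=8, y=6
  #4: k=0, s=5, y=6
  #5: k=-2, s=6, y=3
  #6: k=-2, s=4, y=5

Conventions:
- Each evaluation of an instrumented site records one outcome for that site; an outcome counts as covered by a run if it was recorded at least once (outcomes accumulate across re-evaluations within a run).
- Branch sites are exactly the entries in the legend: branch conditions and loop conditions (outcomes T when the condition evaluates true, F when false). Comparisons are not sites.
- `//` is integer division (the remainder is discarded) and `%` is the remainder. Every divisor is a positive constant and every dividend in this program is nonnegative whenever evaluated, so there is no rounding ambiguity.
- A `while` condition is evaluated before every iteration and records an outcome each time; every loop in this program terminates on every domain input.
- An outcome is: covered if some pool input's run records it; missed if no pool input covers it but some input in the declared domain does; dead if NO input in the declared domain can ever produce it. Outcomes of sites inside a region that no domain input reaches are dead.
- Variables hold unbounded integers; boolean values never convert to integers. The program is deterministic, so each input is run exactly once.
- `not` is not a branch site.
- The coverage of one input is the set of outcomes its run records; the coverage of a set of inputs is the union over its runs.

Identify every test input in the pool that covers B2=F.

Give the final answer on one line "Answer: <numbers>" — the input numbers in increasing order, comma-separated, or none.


input #1 (k=-2, s=8, y=7): does not produce B2=F
input #2 (k=-1, s=5, y=5): does not produce B2=F
input #3 (k=-3, s=8, y=6): produces B2=F
input #4 (k=0, s=5, y=6): does not produce B2=F
input #5 (k=-2, s=6, y=3): produces B2=F
input #6 (k=-2, s=4, y=5): does not produce B2=F
Answer: 3, 5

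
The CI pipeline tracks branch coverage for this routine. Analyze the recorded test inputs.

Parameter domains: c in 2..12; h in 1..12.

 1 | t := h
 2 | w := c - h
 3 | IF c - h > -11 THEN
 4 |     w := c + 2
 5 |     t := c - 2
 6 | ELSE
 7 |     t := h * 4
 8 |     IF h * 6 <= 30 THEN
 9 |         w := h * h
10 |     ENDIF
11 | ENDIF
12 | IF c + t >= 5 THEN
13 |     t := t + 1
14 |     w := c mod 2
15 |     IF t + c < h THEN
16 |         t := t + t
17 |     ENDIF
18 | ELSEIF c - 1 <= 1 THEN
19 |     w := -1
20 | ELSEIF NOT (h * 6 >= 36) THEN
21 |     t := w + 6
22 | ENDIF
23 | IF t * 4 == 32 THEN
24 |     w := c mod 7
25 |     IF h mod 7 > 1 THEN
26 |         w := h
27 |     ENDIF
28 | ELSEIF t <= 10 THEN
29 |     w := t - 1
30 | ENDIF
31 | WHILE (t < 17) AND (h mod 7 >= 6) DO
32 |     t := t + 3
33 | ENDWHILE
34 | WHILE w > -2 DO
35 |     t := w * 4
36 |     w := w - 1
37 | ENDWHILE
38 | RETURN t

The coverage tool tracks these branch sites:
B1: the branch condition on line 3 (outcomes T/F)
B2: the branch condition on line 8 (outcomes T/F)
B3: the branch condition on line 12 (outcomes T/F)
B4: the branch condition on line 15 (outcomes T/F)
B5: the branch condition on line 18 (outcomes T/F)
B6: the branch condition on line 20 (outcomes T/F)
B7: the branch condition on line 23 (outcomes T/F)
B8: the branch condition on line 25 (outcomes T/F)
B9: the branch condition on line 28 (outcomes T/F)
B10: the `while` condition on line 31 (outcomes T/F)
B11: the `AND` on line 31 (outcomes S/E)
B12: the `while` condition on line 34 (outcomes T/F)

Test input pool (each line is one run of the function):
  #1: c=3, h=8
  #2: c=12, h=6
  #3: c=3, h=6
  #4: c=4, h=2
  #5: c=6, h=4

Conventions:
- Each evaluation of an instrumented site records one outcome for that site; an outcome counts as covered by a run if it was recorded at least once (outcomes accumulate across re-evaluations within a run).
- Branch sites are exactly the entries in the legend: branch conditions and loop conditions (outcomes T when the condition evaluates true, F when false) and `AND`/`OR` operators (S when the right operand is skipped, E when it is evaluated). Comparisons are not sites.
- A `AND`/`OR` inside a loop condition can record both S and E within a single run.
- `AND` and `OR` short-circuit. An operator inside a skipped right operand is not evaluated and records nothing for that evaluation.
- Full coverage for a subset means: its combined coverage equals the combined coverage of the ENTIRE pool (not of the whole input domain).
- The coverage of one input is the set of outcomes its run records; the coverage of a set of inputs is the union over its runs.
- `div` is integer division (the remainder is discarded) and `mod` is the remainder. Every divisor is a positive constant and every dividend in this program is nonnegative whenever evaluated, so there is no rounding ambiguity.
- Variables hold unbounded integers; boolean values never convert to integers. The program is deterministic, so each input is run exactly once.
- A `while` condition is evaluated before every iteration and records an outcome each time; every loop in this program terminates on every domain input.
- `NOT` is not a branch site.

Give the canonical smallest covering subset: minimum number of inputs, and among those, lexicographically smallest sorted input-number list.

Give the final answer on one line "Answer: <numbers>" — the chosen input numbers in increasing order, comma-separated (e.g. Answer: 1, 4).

run #1 (c=3, h=8) runs B1->T, B3->F, B5->F, B6->F, B7->F, B9->T, B11->E, B10->F, B12->T, B12->T, B12->F; records B1=T, B3=F, B5=F, B6=F, B7=F, B9=T, B10=F, B11=E, B12=T, B12=F
run #2 (c=12, h=6) runs B1->T, B3->T, B4->F, B7->F, B9->F, B11->E, B10->T, B11->E, B10->T, B11->S, B10->F, B12->T, B12->T, B12->F; records B1=T, B3=T, B4=F, B7=F, B9=F, B10=T, B10=F, B11=S, B11=E, B12=T, B12=F
run #3 (c=3, h=6) runs B1->T, B3->F, B5->F, B6->F, B7->F, B9->T, B11->E, B10->T, B11->E, B10->T, B11->E, B10->T, B11->E, B10->T, ...; records B1=T, B3=F, B5=F, B6=F, B7=F, B9=T, B10=T, B10=F, B11=S, B11=E, B12=T, B12=F
run #4 (c=4, h=2) runs B1->T, B3->T, B4->F, B7->F, B9->T, B11->E, B10->F, B12->T, B12->T, B12->T, B12->T, B12->F; records B1=T, B3=T, B4=F, B7=F, B9=T, B10=F, B11=E, B12=T, B12=F
run #5 (c=6, h=4) runs B1->T, B3->T, B4->F, B7->F, B9->T, B11->E, B10->F, B12->T, B12->T, B12->T, B12->T, B12->T, B12->T, B12->F; records B1=T, B3=T, B4=F, B7=F, B9=T, B10=F, B11=E, B12=T, B12=F
the full pool covers 15 outcomes: B1=T, B3=T, B3=F, B4=F, B5=F, B6=F, B7=F, B9=T, B9=F, B10=T, B10=F, B11=S, B11=E, B12=T, B12=F
size 1 is not enough: best union over all size-1 subsets is 12/15
inputs {1, 2} (size 2) cover everything; no size-2 subset with a lexicographically smaller index list covers all 15

Answer: 1, 2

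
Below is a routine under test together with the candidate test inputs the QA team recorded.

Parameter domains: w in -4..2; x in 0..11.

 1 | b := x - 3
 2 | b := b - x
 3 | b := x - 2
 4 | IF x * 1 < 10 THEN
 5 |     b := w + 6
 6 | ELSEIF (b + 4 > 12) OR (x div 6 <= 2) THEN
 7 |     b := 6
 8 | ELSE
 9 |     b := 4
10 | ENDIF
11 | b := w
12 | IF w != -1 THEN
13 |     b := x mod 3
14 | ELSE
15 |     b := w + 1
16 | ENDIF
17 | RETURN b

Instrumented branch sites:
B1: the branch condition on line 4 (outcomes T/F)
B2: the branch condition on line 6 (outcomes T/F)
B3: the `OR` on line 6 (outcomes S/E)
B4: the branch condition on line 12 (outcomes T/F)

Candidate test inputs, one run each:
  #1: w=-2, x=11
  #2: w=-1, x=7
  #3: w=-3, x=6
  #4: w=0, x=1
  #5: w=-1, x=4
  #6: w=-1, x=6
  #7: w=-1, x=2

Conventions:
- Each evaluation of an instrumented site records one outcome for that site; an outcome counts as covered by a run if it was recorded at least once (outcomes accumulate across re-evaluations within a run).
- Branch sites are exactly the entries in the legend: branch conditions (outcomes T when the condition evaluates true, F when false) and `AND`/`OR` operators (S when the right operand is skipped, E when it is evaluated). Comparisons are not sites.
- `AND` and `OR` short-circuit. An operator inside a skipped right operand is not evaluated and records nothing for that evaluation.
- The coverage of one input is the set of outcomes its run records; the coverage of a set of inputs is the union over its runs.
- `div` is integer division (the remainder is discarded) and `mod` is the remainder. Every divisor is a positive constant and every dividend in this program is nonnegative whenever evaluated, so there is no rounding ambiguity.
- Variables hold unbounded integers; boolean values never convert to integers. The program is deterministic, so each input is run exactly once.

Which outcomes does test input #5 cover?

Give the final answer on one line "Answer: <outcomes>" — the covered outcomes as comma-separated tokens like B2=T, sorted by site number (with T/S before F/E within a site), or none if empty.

Tracing the run of input #5 (w=-1, x=4):
  B1->T, B4->F
distinct outcomes covered: B1=T, B4=F

Answer: B1=T, B4=F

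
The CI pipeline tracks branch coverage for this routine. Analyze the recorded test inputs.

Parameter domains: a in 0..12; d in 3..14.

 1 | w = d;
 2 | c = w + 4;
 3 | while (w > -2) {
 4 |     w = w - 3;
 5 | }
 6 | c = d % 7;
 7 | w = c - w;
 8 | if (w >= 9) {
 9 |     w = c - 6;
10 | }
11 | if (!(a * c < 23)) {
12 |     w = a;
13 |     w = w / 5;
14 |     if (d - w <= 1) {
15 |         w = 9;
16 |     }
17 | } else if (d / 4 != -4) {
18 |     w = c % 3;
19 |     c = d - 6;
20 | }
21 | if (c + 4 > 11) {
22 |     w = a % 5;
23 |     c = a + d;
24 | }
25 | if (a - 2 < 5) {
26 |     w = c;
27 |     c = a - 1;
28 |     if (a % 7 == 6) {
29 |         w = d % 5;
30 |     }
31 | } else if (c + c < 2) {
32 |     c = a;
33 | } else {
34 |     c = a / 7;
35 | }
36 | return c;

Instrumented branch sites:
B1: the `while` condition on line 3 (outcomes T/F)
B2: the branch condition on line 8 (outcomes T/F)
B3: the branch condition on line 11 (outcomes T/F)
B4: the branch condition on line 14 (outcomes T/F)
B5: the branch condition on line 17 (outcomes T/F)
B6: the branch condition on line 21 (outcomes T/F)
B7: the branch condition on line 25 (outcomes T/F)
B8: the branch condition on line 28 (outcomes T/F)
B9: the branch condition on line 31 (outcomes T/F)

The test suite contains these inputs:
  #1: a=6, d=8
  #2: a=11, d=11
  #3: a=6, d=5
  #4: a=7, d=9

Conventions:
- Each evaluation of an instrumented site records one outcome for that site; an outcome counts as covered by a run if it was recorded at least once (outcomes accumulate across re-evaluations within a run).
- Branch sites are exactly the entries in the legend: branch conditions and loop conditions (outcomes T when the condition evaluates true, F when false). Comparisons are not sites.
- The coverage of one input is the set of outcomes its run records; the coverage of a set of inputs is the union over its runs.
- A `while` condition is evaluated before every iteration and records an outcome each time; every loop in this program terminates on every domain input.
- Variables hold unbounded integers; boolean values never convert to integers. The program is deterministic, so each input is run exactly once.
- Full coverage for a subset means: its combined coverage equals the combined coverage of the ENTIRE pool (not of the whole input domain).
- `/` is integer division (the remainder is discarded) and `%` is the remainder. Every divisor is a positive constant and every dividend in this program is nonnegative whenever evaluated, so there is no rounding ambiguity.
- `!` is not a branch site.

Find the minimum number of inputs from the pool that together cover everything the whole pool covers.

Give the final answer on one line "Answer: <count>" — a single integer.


#1 (a=6, d=8) -> B1->T, B1->T, B1->T, B1->T, B1->F, B2->F, B3->F, B5->T, B6->F, B7->T, B8->T; covered: B1=T, B1=F, B2=F, B3=F, B5=T, B6=F, B7=T, B8=T
#2 (a=11, d=11) -> B1->T, B1->T, B1->T, B1->T, B1->T, B1->F, B2->F, B3->T, B4->F, B6->F, B7->F, B9->F; covered: B1=T, B1=F, B2=F, B3=T, B4=F, B6=F, B7=F, B9=F
#3 (a=6, d=5) -> B1->T, B1->T, B1->T, B1->F, B2->T, B3->T, B4->F, B6->F, B7->T, B8->T; covered: B1=T, B1=F, B2=T, B3=T, B4=F, B6=F, B7=T, B8=T
#4 (a=7, d=9) -> B1->T, B1->T, B1->T, B1->T, B1->F, B2->F, B3->F, B5->T, B6->F, B7->F, B9->F; covered: B1=T, B1=F, B2=F, B3=F, B5=T, B6=F, B7=F, B9=F
together the pool reaches 13 outcomes: B1=T, B1=F, B2=T, B2=F, B3=T, B3=F, B4=F, B5=T, B6=F, B7=T, B7=F, B8=T, B9=F
every size-1 subset falls short of the 13 outcomes (best: 8/13)
at size 2, {3, 4} reaches all 13 outcomes; every lexicographically earlier size-2 subset fails
Answer: 2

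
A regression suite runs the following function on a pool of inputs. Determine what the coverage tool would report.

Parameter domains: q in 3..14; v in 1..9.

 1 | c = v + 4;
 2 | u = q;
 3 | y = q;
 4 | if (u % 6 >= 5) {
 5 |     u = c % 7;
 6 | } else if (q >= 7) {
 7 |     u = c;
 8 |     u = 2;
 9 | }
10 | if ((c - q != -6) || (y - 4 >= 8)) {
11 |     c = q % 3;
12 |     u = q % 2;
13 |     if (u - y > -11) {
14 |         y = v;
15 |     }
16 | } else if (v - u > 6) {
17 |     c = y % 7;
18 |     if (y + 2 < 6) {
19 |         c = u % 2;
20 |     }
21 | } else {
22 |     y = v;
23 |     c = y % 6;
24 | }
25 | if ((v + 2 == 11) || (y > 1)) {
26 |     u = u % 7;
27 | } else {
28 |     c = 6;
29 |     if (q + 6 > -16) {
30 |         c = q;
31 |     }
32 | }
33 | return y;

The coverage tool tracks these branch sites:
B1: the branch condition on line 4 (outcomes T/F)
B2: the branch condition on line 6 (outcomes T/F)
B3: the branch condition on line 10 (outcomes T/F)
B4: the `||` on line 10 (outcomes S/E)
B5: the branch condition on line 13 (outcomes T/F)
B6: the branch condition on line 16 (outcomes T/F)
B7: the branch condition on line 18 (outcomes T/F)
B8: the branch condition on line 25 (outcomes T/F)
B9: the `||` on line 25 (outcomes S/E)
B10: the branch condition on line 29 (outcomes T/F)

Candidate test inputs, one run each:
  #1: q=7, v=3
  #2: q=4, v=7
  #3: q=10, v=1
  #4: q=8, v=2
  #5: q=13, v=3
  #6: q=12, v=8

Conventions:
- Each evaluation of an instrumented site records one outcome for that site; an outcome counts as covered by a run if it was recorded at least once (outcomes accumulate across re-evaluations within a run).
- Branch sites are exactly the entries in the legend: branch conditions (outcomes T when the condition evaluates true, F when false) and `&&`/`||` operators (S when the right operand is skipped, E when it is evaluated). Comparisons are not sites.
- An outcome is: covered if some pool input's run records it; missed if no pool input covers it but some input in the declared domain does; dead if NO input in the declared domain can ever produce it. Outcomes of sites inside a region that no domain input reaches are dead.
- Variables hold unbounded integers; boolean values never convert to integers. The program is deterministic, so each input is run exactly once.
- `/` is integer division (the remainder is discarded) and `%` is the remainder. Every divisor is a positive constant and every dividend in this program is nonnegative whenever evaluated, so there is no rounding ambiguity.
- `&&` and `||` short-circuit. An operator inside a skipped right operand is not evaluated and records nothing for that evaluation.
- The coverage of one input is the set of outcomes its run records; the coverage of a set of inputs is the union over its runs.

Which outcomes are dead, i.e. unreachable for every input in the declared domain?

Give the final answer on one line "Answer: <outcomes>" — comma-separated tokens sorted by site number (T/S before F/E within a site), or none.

checking every outcome against all 108 domain inputs:
  B6=T: no domain input ever produces it -> dead
  B7=T: no domain input ever produces it -> dead
  B7=F: no domain input ever produces it -> dead
  B10=F: no domain input ever produces it -> dead
  reachable outcomes have witnesses, e.g. B1=T (e.g. q=5, v=1), B1=F (e.g. q=3, v=1), B2=T (e.g. q=7, v=1), B2=F (e.g. q=3, v=1)

Answer: B6=T, B7=T, B7=F, B10=F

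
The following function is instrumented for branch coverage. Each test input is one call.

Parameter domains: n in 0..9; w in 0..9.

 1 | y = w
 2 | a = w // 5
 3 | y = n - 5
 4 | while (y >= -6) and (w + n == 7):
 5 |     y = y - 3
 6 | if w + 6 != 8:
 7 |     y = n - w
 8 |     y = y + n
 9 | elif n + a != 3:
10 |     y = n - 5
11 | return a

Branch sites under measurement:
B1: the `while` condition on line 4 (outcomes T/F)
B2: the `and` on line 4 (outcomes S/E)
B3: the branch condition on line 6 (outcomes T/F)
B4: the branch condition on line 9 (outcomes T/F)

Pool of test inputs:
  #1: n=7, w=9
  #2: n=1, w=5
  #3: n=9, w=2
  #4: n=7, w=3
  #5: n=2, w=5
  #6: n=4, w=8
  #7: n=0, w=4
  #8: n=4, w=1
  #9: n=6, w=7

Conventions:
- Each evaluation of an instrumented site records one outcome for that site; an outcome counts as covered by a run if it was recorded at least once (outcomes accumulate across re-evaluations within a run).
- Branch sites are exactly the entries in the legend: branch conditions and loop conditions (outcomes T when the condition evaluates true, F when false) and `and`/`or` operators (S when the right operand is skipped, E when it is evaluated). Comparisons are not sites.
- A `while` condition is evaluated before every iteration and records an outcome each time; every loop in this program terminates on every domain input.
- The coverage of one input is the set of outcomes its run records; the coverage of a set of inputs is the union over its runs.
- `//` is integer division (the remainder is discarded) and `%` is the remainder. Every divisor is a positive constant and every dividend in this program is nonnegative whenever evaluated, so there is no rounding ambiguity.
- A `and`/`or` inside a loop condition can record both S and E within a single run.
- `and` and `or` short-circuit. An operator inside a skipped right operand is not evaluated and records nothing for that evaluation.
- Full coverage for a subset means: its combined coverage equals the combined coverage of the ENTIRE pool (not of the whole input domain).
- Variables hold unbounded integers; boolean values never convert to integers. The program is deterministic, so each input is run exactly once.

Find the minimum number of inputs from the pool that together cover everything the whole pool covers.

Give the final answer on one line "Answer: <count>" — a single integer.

input #1, n=7, w=9: events B2->E, B1->F, B3->T; outcomes B1=F, B2=E, B3=T
input #2, n=1, w=5: events B2->E, B1->F, B3->T; outcomes B1=F, B2=E, B3=T
input #3, n=9, w=2: events B2->E, B1->F, B3->F, B4->T; outcomes B1=F, B2=E, B3=F, B4=T
input #4, n=7, w=3: events B2->E, B1->F, B3->T; outcomes B1=F, B2=E, B3=T
input #5, n=2, w=5: events B2->E, B1->T, B2->E, B1->T, B2->S, B1->F, B3->T; outcomes B1=T, B1=F, B2=S, B2=E, B3=T
input #6, n=4, w=8: events B2->E, B1->F, B3->T; outcomes B1=F, B2=E, B3=T
input #7, n=0, w=4: events B2->E, B1->F, B3->T; outcomes B1=F, B2=E, B3=T
input #8, n=4, w=1: events B2->E, B1->F, B3->T; outcomes B1=F, B2=E, B3=T
input #9, n=6, w=7: events B2->E, B1->F, B3->T; outcomes B1=F, B2=E, B3=T
union over all inputs: B1=T, B1=F, B2=S, B2=E, B3=T, B3=F, B4=T (7 outcomes)
no size-1 subset reaches all 7 outcomes (best union: 5/7)
inputs {3, 5} (size 2) cover everything; no size-2 subset with a lexicographically smaller index list covers all 7

Answer: 2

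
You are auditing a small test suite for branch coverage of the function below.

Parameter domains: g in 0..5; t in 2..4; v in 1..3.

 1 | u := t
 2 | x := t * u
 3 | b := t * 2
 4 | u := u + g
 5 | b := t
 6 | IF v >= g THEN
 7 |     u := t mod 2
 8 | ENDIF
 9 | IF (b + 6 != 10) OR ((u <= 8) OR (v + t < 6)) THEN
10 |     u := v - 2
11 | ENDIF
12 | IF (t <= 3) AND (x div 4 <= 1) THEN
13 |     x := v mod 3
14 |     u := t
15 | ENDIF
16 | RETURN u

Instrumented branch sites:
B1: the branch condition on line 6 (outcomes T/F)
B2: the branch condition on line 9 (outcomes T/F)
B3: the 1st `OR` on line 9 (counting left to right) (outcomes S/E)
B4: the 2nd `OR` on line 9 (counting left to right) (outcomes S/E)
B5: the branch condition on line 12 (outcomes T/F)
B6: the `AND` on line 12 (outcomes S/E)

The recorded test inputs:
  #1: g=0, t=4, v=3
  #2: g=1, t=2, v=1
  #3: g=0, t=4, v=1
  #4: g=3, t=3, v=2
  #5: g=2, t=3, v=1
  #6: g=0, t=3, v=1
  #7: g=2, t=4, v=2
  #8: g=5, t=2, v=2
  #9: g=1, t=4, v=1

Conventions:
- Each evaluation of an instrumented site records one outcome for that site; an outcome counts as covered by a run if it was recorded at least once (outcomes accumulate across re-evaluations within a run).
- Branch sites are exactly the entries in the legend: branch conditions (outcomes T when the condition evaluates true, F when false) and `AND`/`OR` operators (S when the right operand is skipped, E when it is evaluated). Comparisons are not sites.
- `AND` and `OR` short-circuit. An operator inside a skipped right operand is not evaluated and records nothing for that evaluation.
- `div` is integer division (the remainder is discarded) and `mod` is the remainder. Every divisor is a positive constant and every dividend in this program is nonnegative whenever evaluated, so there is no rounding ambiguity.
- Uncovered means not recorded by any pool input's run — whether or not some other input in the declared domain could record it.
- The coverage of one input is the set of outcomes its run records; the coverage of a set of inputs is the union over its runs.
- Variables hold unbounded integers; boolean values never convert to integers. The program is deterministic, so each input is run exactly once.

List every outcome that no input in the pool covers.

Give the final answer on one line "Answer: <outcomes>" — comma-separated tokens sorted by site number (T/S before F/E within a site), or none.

input #1 (g=0, t=4, v=3): events B1->T, B3->E, B4->S, B2->T, B6->S, B5->F; covers B1=T, B2=T, B3=E, B4=S, B5=F, B6=S
input #2 (g=1, t=2, v=1): events B1->T, B3->S, B2->T, B6->E, B5->T; covers B1=T, B2=T, B3=S, B5=T, B6=E
input #3 (g=0, t=4, v=1): events B1->T, B3->E, B4->S, B2->T, B6->S, B5->F; covers B1=T, B2=T, B3=E, B4=S, B5=F, B6=S
input #4 (g=3, t=3, v=2): events B1->F, B3->S, B2->T, B6->E, B5->F; covers B1=F, B2=T, B3=S, B5=F, B6=E
input #5 (g=2, t=3, v=1): events B1->F, B3->S, B2->T, B6->E, B5->F; covers B1=F, B2=T, B3=S, B5=F, B6=E
input #6 (g=0, t=3, v=1): events B1->T, B3->S, B2->T, B6->E, B5->F; covers B1=T, B2=T, B3=S, B5=F, B6=E
input #7 (g=2, t=4, v=2): events B1->T, B3->E, B4->S, B2->T, B6->S, B5->F; covers B1=T, B2=T, B3=E, B4=S, B5=F, B6=S
input #8 (g=5, t=2, v=2): events B1->F, B3->S, B2->T, B6->E, B5->T; covers B1=F, B2=T, B3=S, B5=T, B6=E
input #9 (g=1, t=4, v=1): events B1->T, B3->E, B4->S, B2->T, B6->S, B5->F; covers B1=T, B2=T, B3=E, B4=S, B5=F, B6=S
union over the pool: B1=T, B1=F, B2=T, B3=S, B3=E, B4=S, B5=T, B5=F, B6=S, B6=E
uncovered (2 of 12): B2=F, B4=E

Answer: B2=F, B4=E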